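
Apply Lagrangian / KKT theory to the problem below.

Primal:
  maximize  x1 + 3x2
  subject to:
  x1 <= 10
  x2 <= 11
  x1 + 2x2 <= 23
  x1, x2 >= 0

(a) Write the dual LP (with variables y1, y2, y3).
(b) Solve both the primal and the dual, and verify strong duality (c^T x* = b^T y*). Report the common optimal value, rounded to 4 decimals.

The standard primal-dual pair for 'max c^T x s.t. A x <= b, x >= 0' is:
  Dual:  min b^T y  s.t.  A^T y >= c,  y >= 0.

So the dual LP is:
  minimize  10y1 + 11y2 + 23y3
  subject to:
    y1 + y3 >= 1
    y2 + 2y3 >= 3
    y1, y2, y3 >= 0

Solving the primal: x* = (1, 11).
  primal value c^T x* = 34.
Solving the dual: y* = (0, 1, 1).
  dual value b^T y* = 34.
Strong duality: c^T x* = b^T y*. Confirmed.

34


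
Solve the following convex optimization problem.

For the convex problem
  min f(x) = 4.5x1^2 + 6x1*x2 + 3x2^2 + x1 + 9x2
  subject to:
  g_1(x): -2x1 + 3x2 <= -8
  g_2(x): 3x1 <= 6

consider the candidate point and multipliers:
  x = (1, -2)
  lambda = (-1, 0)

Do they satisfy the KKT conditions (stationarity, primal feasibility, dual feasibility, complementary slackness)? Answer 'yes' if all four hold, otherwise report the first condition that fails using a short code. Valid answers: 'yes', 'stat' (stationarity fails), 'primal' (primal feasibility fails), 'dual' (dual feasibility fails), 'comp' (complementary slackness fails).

Gradient of f: grad f(x) = Q x + c = (-2, 3)
Constraint values g_i(x) = a_i^T x - b_i:
  g_1((1, -2)) = 0
  g_2((1, -2)) = -3
Stationarity residual: grad f(x) + sum_i lambda_i a_i = (0, 0)
  -> stationarity OK
Primal feasibility (all g_i <= 0): OK
Dual feasibility (all lambda_i >= 0): FAILS
Complementary slackness (lambda_i * g_i(x) = 0 for all i): OK

Verdict: the first failing condition is dual_feasibility -> dual.

dual


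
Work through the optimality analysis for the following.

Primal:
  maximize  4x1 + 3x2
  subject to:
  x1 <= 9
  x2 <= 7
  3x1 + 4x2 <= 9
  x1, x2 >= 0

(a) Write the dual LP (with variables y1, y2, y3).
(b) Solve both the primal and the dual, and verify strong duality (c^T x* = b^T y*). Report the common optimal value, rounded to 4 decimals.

The standard primal-dual pair for 'max c^T x s.t. A x <= b, x >= 0' is:
  Dual:  min b^T y  s.t.  A^T y >= c,  y >= 0.

So the dual LP is:
  minimize  9y1 + 7y2 + 9y3
  subject to:
    y1 + 3y3 >= 4
    y2 + 4y3 >= 3
    y1, y2, y3 >= 0

Solving the primal: x* = (3, 0).
  primal value c^T x* = 12.
Solving the dual: y* = (0, 0, 1.3333).
  dual value b^T y* = 12.
Strong duality: c^T x* = b^T y*. Confirmed.

12


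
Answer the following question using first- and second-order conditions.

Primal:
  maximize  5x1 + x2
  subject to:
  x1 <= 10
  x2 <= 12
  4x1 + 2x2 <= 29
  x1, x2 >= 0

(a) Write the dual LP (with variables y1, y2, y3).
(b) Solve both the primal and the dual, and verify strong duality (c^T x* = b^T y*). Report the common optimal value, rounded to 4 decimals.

The standard primal-dual pair for 'max c^T x s.t. A x <= b, x >= 0' is:
  Dual:  min b^T y  s.t.  A^T y >= c,  y >= 0.

So the dual LP is:
  minimize  10y1 + 12y2 + 29y3
  subject to:
    y1 + 4y3 >= 5
    y2 + 2y3 >= 1
    y1, y2, y3 >= 0

Solving the primal: x* = (7.25, 0).
  primal value c^T x* = 36.25.
Solving the dual: y* = (0, 0, 1.25).
  dual value b^T y* = 36.25.
Strong duality: c^T x* = b^T y*. Confirmed.

36.25


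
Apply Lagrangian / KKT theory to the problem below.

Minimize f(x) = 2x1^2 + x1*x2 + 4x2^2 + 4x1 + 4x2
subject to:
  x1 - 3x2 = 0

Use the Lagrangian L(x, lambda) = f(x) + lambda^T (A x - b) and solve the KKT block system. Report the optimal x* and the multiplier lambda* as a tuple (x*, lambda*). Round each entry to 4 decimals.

Form the Lagrangian:
  L(x, lambda) = (1/2) x^T Q x + c^T x + lambda^T (A x - b)
Stationarity (grad_x L = 0): Q x + c + A^T lambda = 0.
Primal feasibility: A x = b.

This gives the KKT block system:
  [ Q   A^T ] [ x     ]   [-c ]
  [ A    0  ] [ lambda ] = [ b ]

Solving the linear system:
  x*      = (-0.96, -0.32)
  lambda* = (0.16)
  f(x*)   = -2.56

x* = (-0.96, -0.32), lambda* = (0.16)


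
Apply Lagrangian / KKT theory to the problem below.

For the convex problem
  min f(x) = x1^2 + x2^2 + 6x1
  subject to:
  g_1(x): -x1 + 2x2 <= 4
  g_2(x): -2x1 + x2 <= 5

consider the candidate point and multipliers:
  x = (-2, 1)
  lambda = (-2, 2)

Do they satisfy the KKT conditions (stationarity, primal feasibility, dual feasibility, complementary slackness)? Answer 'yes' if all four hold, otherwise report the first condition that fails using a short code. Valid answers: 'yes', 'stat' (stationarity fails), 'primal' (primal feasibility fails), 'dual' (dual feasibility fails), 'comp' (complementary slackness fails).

Gradient of f: grad f(x) = Q x + c = (2, 2)
Constraint values g_i(x) = a_i^T x - b_i:
  g_1((-2, 1)) = 0
  g_2((-2, 1)) = 0
Stationarity residual: grad f(x) + sum_i lambda_i a_i = (0, 0)
  -> stationarity OK
Primal feasibility (all g_i <= 0): OK
Dual feasibility (all lambda_i >= 0): FAILS
Complementary slackness (lambda_i * g_i(x) = 0 for all i): OK

Verdict: the first failing condition is dual_feasibility -> dual.

dual


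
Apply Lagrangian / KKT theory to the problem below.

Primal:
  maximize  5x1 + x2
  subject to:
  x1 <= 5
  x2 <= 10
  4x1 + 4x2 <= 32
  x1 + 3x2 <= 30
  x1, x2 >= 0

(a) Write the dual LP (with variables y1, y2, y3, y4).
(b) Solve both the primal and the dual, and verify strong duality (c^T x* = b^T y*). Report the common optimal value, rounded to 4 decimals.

The standard primal-dual pair for 'max c^T x s.t. A x <= b, x >= 0' is:
  Dual:  min b^T y  s.t.  A^T y >= c,  y >= 0.

So the dual LP is:
  minimize  5y1 + 10y2 + 32y3 + 30y4
  subject to:
    y1 + 4y3 + y4 >= 5
    y2 + 4y3 + 3y4 >= 1
    y1, y2, y3, y4 >= 0

Solving the primal: x* = (5, 3).
  primal value c^T x* = 28.
Solving the dual: y* = (4, 0, 0.25, 0).
  dual value b^T y* = 28.
Strong duality: c^T x* = b^T y*. Confirmed.

28


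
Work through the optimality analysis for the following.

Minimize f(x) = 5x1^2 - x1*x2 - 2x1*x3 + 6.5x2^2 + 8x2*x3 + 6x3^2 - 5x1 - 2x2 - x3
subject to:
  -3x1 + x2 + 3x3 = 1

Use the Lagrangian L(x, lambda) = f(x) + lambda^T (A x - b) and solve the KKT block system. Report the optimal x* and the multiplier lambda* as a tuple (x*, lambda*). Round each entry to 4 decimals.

Form the Lagrangian:
  L(x, lambda) = (1/2) x^T Q x + c^T x + lambda^T (A x - b)
Stationarity (grad_x L = 0): Q x + c + A^T lambda = 0.
Primal feasibility: A x = b.

This gives the KKT block system:
  [ Q   A^T ] [ x     ]   [-c ]
  [ A    0  ] [ lambda ] = [ b ]

Solving the linear system:
  x*      = (0.1533, -0.0254, 0.4951)
  lambda* = (-1.4772)
  f(x*)   = 0.1331

x* = (0.1533, -0.0254, 0.4951), lambda* = (-1.4772)


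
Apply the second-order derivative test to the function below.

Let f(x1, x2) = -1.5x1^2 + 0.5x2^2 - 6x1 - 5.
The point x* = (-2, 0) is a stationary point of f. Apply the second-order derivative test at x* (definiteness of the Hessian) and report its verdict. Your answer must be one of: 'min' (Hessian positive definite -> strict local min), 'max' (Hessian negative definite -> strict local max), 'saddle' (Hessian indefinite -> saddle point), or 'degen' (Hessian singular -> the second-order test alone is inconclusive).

Compute the Hessian H = grad^2 f:
  H = [[-3, 0], [0, 1]]
Verify stationarity: grad f(x*) = H x* + g = (0, 0).
Eigenvalues of H: -3, 1.
Eigenvalues have mixed signs, so H is indefinite -> x* is a saddle point.

saddle


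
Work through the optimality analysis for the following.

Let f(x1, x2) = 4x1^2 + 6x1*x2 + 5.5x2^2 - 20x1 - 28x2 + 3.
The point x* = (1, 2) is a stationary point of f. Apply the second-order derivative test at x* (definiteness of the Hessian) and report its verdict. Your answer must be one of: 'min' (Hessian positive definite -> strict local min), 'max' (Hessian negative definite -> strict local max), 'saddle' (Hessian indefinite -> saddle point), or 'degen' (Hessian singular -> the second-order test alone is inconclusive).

Compute the Hessian H = grad^2 f:
  H = [[8, 6], [6, 11]]
Verify stationarity: grad f(x*) = H x* + g = (0, 0).
Eigenvalues of H: 3.3153, 15.6847.
Both eigenvalues > 0, so H is positive definite -> x* is a strict local min.

min


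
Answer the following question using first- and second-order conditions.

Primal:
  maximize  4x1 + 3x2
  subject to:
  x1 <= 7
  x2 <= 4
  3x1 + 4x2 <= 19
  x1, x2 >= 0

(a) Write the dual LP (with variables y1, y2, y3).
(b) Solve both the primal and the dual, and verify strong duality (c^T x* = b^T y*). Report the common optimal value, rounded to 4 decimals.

The standard primal-dual pair for 'max c^T x s.t. A x <= b, x >= 0' is:
  Dual:  min b^T y  s.t.  A^T y >= c,  y >= 0.

So the dual LP is:
  minimize  7y1 + 4y2 + 19y3
  subject to:
    y1 + 3y3 >= 4
    y2 + 4y3 >= 3
    y1, y2, y3 >= 0

Solving the primal: x* = (6.3333, 0).
  primal value c^T x* = 25.3333.
Solving the dual: y* = (0, 0, 1.3333).
  dual value b^T y* = 25.3333.
Strong duality: c^T x* = b^T y*. Confirmed.

25.3333


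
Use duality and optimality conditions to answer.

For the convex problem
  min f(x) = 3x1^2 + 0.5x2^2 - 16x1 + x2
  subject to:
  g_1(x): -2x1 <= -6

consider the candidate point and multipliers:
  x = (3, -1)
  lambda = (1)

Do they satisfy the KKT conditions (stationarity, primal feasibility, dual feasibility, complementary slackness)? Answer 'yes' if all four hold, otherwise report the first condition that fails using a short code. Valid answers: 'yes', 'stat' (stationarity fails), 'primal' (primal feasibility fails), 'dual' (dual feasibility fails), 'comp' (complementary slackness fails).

Gradient of f: grad f(x) = Q x + c = (2, 0)
Constraint values g_i(x) = a_i^T x - b_i:
  g_1((3, -1)) = 0
Stationarity residual: grad f(x) + sum_i lambda_i a_i = (0, 0)
  -> stationarity OK
Primal feasibility (all g_i <= 0): OK
Dual feasibility (all lambda_i >= 0): OK
Complementary slackness (lambda_i * g_i(x) = 0 for all i): OK

Verdict: yes, KKT holds.

yes


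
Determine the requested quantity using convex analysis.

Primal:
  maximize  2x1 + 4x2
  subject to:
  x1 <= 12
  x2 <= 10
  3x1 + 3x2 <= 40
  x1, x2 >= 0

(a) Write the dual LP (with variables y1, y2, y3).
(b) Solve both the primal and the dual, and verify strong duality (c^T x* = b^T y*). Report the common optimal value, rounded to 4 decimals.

The standard primal-dual pair for 'max c^T x s.t. A x <= b, x >= 0' is:
  Dual:  min b^T y  s.t.  A^T y >= c,  y >= 0.

So the dual LP is:
  minimize  12y1 + 10y2 + 40y3
  subject to:
    y1 + 3y3 >= 2
    y2 + 3y3 >= 4
    y1, y2, y3 >= 0

Solving the primal: x* = (3.3333, 10).
  primal value c^T x* = 46.6667.
Solving the dual: y* = (0, 2, 0.6667).
  dual value b^T y* = 46.6667.
Strong duality: c^T x* = b^T y*. Confirmed.

46.6667


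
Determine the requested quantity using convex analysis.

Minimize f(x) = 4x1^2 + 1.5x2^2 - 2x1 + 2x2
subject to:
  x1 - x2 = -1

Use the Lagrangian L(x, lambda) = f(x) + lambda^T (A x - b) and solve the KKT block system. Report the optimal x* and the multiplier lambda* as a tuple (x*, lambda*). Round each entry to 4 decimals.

Form the Lagrangian:
  L(x, lambda) = (1/2) x^T Q x + c^T x + lambda^T (A x - b)
Stationarity (grad_x L = 0): Q x + c + A^T lambda = 0.
Primal feasibility: A x = b.

This gives the KKT block system:
  [ Q   A^T ] [ x     ]   [-c ]
  [ A    0  ] [ lambda ] = [ b ]

Solving the linear system:
  x*      = (-0.2727, 0.7273)
  lambda* = (4.1818)
  f(x*)   = 3.0909

x* = (-0.2727, 0.7273), lambda* = (4.1818)


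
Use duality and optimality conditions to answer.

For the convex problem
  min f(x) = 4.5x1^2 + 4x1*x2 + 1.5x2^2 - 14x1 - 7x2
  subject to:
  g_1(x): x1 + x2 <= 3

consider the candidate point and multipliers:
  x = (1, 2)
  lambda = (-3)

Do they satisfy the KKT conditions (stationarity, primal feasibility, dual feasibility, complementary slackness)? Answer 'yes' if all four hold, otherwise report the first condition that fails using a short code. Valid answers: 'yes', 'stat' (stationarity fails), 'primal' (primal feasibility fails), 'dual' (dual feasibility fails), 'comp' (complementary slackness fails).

Gradient of f: grad f(x) = Q x + c = (3, 3)
Constraint values g_i(x) = a_i^T x - b_i:
  g_1((1, 2)) = 0
Stationarity residual: grad f(x) + sum_i lambda_i a_i = (0, 0)
  -> stationarity OK
Primal feasibility (all g_i <= 0): OK
Dual feasibility (all lambda_i >= 0): FAILS
Complementary slackness (lambda_i * g_i(x) = 0 for all i): OK

Verdict: the first failing condition is dual_feasibility -> dual.

dual


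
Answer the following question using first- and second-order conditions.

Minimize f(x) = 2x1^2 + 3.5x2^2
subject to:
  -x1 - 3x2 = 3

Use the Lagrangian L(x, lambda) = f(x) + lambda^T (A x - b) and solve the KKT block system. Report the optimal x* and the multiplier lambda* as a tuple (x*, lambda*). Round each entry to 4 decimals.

Form the Lagrangian:
  L(x, lambda) = (1/2) x^T Q x + c^T x + lambda^T (A x - b)
Stationarity (grad_x L = 0): Q x + c + A^T lambda = 0.
Primal feasibility: A x = b.

This gives the KKT block system:
  [ Q   A^T ] [ x     ]   [-c ]
  [ A    0  ] [ lambda ] = [ b ]

Solving the linear system:
  x*      = (-0.4884, -0.8372)
  lambda* = (-1.9535)
  f(x*)   = 2.9302

x* = (-0.4884, -0.8372), lambda* = (-1.9535)


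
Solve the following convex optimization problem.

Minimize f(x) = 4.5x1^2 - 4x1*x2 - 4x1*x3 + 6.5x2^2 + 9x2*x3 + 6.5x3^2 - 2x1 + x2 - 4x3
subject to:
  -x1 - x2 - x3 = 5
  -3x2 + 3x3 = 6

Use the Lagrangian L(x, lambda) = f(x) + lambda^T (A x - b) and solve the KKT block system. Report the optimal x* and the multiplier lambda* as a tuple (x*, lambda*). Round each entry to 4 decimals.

Form the Lagrangian:
  L(x, lambda) = (1/2) x^T Q x + c^T x + lambda^T (A x - b)
Stationarity (grad_x L = 0): Q x + c + A^T lambda = 0.
Primal feasibility: A x = b.

This gives the KKT block system:
  [ Q   A^T ] [ x     ]   [-c ]
  [ A    0  ] [ lambda ] = [ b ]

Solving the linear system:
  x*      = (-2.6607, -2.1696, -0.1696)
  lambda* = (-16.5893, -0.5)
  f(x*)   = 44.8884

x* = (-2.6607, -2.1696, -0.1696), lambda* = (-16.5893, -0.5)


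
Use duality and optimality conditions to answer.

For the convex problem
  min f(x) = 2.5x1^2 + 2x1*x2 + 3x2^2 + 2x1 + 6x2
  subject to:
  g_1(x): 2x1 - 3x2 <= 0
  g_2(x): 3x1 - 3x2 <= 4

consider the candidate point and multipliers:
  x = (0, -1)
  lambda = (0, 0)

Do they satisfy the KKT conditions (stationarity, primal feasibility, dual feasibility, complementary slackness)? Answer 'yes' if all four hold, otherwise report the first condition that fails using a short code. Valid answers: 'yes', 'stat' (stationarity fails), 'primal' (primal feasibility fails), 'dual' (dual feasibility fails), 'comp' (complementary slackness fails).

Gradient of f: grad f(x) = Q x + c = (0, 0)
Constraint values g_i(x) = a_i^T x - b_i:
  g_1((0, -1)) = 3
  g_2((0, -1)) = -1
Stationarity residual: grad f(x) + sum_i lambda_i a_i = (0, 0)
  -> stationarity OK
Primal feasibility (all g_i <= 0): FAILS
Dual feasibility (all lambda_i >= 0): OK
Complementary slackness (lambda_i * g_i(x) = 0 for all i): OK

Verdict: the first failing condition is primal_feasibility -> primal.

primal


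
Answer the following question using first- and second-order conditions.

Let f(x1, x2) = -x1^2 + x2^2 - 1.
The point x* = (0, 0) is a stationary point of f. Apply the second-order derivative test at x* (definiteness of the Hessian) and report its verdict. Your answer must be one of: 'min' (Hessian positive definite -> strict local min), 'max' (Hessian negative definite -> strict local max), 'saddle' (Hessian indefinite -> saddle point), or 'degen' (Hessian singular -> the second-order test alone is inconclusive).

Compute the Hessian H = grad^2 f:
  H = [[-2, 0], [0, 2]]
Verify stationarity: grad f(x*) = H x* + g = (0, 0).
Eigenvalues of H: -2, 2.
Eigenvalues have mixed signs, so H is indefinite -> x* is a saddle point.

saddle


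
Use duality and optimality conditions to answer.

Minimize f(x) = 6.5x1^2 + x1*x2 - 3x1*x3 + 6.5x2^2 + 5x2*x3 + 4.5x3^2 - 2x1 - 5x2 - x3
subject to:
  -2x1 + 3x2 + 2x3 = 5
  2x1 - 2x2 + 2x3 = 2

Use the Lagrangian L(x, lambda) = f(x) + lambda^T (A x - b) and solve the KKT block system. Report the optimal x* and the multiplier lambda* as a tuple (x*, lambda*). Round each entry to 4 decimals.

Form the Lagrangian:
  L(x, lambda) = (1/2) x^T Q x + c^T x + lambda^T (A x - b)
Stationarity (grad_x L = 0): Q x + c + A^T lambda = 0.
Primal feasibility: A x = b.

This gives the KKT block system:
  [ Q   A^T ] [ x     ]   [-c ]
  [ A    0  ] [ lambda ] = [ b ]

Solving the linear system:
  x*      = (0.0367, 0.6294, 1.5927)
  lambda* = (-5.5105, -2.6748)
  f(x*)   = 14.0446

x* = (0.0367, 0.6294, 1.5927), lambda* = (-5.5105, -2.6748)


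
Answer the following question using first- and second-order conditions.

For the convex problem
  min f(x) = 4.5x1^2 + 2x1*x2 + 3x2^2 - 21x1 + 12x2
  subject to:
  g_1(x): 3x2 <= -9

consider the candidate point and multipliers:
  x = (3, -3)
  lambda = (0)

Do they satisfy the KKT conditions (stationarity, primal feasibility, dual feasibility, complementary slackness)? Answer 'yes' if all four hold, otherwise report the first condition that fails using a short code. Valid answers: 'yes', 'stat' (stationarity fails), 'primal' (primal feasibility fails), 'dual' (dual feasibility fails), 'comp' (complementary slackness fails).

Gradient of f: grad f(x) = Q x + c = (0, 0)
Constraint values g_i(x) = a_i^T x - b_i:
  g_1((3, -3)) = 0
Stationarity residual: grad f(x) + sum_i lambda_i a_i = (0, 0)
  -> stationarity OK
Primal feasibility (all g_i <= 0): OK
Dual feasibility (all lambda_i >= 0): OK
Complementary slackness (lambda_i * g_i(x) = 0 for all i): OK

Verdict: yes, KKT holds.

yes


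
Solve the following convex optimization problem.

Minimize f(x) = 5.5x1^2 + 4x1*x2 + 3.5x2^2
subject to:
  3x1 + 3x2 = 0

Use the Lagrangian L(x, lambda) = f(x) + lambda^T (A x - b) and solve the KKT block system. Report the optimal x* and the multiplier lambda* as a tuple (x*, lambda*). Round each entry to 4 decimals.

Form the Lagrangian:
  L(x, lambda) = (1/2) x^T Q x + c^T x + lambda^T (A x - b)
Stationarity (grad_x L = 0): Q x + c + A^T lambda = 0.
Primal feasibility: A x = b.

This gives the KKT block system:
  [ Q   A^T ] [ x     ]   [-c ]
  [ A    0  ] [ lambda ] = [ b ]

Solving the linear system:
  x*      = (0, 0)
  lambda* = (0)
  f(x*)   = 0

x* = (0, 0), lambda* = (0)


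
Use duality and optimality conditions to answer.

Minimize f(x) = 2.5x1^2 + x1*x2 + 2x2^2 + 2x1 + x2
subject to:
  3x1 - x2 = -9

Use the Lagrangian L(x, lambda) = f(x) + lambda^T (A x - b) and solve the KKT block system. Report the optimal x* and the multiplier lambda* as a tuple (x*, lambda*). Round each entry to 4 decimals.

Form the Lagrangian:
  L(x, lambda) = (1/2) x^T Q x + c^T x + lambda^T (A x - b)
Stationarity (grad_x L = 0): Q x + c + A^T lambda = 0.
Primal feasibility: A x = b.

This gives the KKT block system:
  [ Q   A^T ] [ x     ]   [-c ]
  [ A    0  ] [ lambda ] = [ b ]

Solving the linear system:
  x*      = (-2.5957, 1.2128)
  lambda* = (3.2553)
  f(x*)   = 12.6596

x* = (-2.5957, 1.2128), lambda* = (3.2553)


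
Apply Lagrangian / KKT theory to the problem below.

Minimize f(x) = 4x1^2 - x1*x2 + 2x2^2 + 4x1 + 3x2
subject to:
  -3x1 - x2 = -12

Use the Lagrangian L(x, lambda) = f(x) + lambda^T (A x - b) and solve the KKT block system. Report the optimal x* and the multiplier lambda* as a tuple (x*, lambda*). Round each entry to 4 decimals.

Form the Lagrangian:
  L(x, lambda) = (1/2) x^T Q x + c^T x + lambda^T (A x - b)
Stationarity (grad_x L = 0): Q x + c + A^T lambda = 0.
Primal feasibility: A x = b.

This gives the KKT block system:
  [ Q   A^T ] [ x     ]   [-c ]
  [ A    0  ] [ lambda ] = [ b ]

Solving the linear system:
  x*      = (3.22, 2.34)
  lambda* = (9.14)
  f(x*)   = 64.79

x* = (3.22, 2.34), lambda* = (9.14)


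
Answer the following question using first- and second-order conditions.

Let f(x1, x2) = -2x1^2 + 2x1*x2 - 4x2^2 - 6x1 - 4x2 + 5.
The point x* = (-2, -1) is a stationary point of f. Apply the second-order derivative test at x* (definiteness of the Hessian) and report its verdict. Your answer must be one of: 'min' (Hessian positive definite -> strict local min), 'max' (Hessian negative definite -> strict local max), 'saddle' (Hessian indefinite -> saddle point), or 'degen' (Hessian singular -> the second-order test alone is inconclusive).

Compute the Hessian H = grad^2 f:
  H = [[-4, 2], [2, -8]]
Verify stationarity: grad f(x*) = H x* + g = (0, 0).
Eigenvalues of H: -8.8284, -3.1716.
Both eigenvalues < 0, so H is negative definite -> x* is a strict local max.

max


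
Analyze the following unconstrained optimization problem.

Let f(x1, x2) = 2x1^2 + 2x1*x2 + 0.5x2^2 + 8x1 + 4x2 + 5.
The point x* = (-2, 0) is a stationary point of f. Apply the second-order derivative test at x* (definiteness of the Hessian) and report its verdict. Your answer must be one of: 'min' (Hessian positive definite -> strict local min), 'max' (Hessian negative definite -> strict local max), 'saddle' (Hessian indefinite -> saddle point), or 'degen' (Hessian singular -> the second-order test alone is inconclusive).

Compute the Hessian H = grad^2 f:
  H = [[4, 2], [2, 1]]
Verify stationarity: grad f(x*) = H x* + g = (0, 0).
Eigenvalues of H: 0, 5.
H has a zero eigenvalue (singular; positive semidefinite but not definite), so H is neither positive definite, negative definite, nor indefinite. The second-order test alone is inconclusive -> degen.
(Indeed, f is constant along the null direction of H through x*, so x* is not a strict local extremum.)

degen


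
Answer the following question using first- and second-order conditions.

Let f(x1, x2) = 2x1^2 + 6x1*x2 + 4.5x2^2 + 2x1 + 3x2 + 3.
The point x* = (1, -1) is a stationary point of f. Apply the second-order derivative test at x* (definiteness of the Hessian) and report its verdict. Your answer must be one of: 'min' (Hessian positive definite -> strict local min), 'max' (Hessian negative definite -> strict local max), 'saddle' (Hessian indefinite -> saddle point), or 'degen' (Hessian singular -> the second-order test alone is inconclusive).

Compute the Hessian H = grad^2 f:
  H = [[4, 6], [6, 9]]
Verify stationarity: grad f(x*) = H x* + g = (0, 0).
Eigenvalues of H: 0, 13.
H has a zero eigenvalue (singular; positive semidefinite but not definite), so H is neither positive definite, negative definite, nor indefinite. The second-order test alone is inconclusive -> degen.
(Indeed, f is constant along the null direction of H through x*, so x* is not a strict local extremum.)

degen


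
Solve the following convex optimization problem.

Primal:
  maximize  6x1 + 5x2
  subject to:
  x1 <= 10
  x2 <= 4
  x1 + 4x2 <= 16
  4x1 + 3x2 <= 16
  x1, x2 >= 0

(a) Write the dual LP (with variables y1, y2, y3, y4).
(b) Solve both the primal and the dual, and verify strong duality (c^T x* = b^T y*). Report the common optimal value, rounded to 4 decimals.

The standard primal-dual pair for 'max c^T x s.t. A x <= b, x >= 0' is:
  Dual:  min b^T y  s.t.  A^T y >= c,  y >= 0.

So the dual LP is:
  minimize  10y1 + 4y2 + 16y3 + 16y4
  subject to:
    y1 + y3 + 4y4 >= 6
    y2 + 4y3 + 3y4 >= 5
    y1, y2, y3, y4 >= 0

Solving the primal: x* = (1.2308, 3.6923).
  primal value c^T x* = 25.8462.
Solving the dual: y* = (0, 0, 0.1538, 1.4615).
  dual value b^T y* = 25.8462.
Strong duality: c^T x* = b^T y*. Confirmed.

25.8462


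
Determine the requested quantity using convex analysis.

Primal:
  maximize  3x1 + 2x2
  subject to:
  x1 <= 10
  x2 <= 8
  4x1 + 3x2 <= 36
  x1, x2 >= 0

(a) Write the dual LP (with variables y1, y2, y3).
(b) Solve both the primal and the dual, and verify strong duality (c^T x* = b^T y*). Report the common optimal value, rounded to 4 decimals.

The standard primal-dual pair for 'max c^T x s.t. A x <= b, x >= 0' is:
  Dual:  min b^T y  s.t.  A^T y >= c,  y >= 0.

So the dual LP is:
  minimize  10y1 + 8y2 + 36y3
  subject to:
    y1 + 4y3 >= 3
    y2 + 3y3 >= 2
    y1, y2, y3 >= 0

Solving the primal: x* = (9, 0).
  primal value c^T x* = 27.
Solving the dual: y* = (0, 0, 0.75).
  dual value b^T y* = 27.
Strong duality: c^T x* = b^T y*. Confirmed.

27


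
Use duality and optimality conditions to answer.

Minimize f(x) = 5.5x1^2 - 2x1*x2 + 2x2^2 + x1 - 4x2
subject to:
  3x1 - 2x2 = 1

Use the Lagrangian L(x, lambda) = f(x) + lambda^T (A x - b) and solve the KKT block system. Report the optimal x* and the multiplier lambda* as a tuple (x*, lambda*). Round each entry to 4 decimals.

Form the Lagrangian:
  L(x, lambda) = (1/2) x^T Q x + c^T x + lambda^T (A x - b)
Stationarity (grad_x L = 0): Q x + c + A^T lambda = 0.
Primal feasibility: A x = b.

This gives the KKT block system:
  [ Q   A^T ] [ x     ]   [-c ]
  [ A    0  ] [ lambda ] = [ b ]

Solving the linear system:
  x*      = (0.5, 0.25)
  lambda* = (-2)
  f(x*)   = 0.75

x* = (0.5, 0.25), lambda* = (-2)


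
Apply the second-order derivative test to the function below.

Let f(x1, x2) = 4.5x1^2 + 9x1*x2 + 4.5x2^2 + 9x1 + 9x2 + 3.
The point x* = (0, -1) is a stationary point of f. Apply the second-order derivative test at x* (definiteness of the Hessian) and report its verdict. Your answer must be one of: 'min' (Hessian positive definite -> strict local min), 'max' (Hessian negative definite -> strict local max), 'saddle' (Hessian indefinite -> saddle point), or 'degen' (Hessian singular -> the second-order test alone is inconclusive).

Compute the Hessian H = grad^2 f:
  H = [[9, 9], [9, 9]]
Verify stationarity: grad f(x*) = H x* + g = (0, 0).
Eigenvalues of H: 0, 18.
H has a zero eigenvalue (singular; positive semidefinite but not definite), so H is neither positive definite, negative definite, nor indefinite. The second-order test alone is inconclusive -> degen.
(Indeed, f is constant along the null direction of H through x*, so x* is not a strict local extremum.)

degen


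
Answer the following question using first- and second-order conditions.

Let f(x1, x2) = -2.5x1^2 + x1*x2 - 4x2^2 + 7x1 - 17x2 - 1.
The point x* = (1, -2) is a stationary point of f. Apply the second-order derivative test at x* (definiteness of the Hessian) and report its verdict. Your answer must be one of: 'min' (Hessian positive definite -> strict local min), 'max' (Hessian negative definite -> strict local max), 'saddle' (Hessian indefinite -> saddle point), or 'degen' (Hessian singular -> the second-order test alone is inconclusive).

Compute the Hessian H = grad^2 f:
  H = [[-5, 1], [1, -8]]
Verify stationarity: grad f(x*) = H x* + g = (0, 0).
Eigenvalues of H: -8.3028, -4.6972.
Both eigenvalues < 0, so H is negative definite -> x* is a strict local max.

max


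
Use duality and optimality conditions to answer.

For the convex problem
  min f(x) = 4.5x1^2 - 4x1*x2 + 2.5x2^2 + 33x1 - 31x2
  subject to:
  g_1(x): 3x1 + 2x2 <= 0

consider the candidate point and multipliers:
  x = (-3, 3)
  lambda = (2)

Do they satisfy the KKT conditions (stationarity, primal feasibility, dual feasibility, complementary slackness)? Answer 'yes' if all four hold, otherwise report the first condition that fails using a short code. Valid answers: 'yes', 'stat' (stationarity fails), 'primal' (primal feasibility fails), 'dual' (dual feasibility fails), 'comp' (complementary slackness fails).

Gradient of f: grad f(x) = Q x + c = (-6, -4)
Constraint values g_i(x) = a_i^T x - b_i:
  g_1((-3, 3)) = -3
Stationarity residual: grad f(x) + sum_i lambda_i a_i = (0, 0)
  -> stationarity OK
Primal feasibility (all g_i <= 0): OK
Dual feasibility (all lambda_i >= 0): OK
Complementary slackness (lambda_i * g_i(x) = 0 for all i): FAILS

Verdict: the first failing condition is complementary_slackness -> comp.

comp


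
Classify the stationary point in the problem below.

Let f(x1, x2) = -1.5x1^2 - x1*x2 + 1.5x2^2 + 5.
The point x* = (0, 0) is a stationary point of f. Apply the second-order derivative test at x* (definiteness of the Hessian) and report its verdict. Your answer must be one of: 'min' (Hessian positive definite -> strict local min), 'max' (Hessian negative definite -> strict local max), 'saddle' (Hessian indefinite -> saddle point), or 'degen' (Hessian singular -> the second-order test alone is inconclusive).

Compute the Hessian H = grad^2 f:
  H = [[-3, -1], [-1, 3]]
Verify stationarity: grad f(x*) = H x* + g = (0, 0).
Eigenvalues of H: -3.1623, 3.1623.
Eigenvalues have mixed signs, so H is indefinite -> x* is a saddle point.

saddle


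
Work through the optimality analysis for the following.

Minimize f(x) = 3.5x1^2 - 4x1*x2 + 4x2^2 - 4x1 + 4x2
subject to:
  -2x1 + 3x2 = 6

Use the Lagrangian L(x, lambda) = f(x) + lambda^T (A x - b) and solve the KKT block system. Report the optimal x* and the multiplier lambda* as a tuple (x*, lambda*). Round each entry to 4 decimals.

Form the Lagrangian:
  L(x, lambda) = (1/2) x^T Q x + c^T x + lambda^T (A x - b)
Stationarity (grad_x L = 0): Q x + c + A^T lambda = 0.
Primal feasibility: A x = b.

This gives the KKT block system:
  [ Q   A^T ] [ x     ]   [-c ]
  [ A    0  ] [ lambda ] = [ b ]

Solving the linear system:
  x*      = (-0.2553, 1.8298)
  lambda* = (-6.5532)
  f(x*)   = 23.8298

x* = (-0.2553, 1.8298), lambda* = (-6.5532)


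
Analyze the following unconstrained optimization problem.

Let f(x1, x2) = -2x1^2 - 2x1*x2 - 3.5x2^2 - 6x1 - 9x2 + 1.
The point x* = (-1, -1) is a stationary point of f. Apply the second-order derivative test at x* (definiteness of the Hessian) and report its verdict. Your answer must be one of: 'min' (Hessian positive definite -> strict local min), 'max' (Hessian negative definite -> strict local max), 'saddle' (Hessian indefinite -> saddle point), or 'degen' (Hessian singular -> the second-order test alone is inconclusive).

Compute the Hessian H = grad^2 f:
  H = [[-4, -2], [-2, -7]]
Verify stationarity: grad f(x*) = H x* + g = (0, 0).
Eigenvalues of H: -8, -3.
Both eigenvalues < 0, so H is negative definite -> x* is a strict local max.

max


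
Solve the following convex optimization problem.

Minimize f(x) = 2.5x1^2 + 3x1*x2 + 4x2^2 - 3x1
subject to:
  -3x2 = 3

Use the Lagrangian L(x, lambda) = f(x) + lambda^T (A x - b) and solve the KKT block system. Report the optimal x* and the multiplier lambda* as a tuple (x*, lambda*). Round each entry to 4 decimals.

Form the Lagrangian:
  L(x, lambda) = (1/2) x^T Q x + c^T x + lambda^T (A x - b)
Stationarity (grad_x L = 0): Q x + c + A^T lambda = 0.
Primal feasibility: A x = b.

This gives the KKT block system:
  [ Q   A^T ] [ x     ]   [-c ]
  [ A    0  ] [ lambda ] = [ b ]

Solving the linear system:
  x*      = (1.2, -1)
  lambda* = (-1.4667)
  f(x*)   = 0.4

x* = (1.2, -1), lambda* = (-1.4667)


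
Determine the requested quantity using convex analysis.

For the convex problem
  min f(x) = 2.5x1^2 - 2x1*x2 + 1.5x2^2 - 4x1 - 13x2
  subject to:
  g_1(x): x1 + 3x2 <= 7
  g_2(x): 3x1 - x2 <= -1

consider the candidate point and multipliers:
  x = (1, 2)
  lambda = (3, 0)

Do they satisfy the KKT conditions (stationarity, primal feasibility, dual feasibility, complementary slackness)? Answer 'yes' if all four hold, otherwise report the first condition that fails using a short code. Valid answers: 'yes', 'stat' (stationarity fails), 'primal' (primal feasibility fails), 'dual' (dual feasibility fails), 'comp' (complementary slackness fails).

Gradient of f: grad f(x) = Q x + c = (-3, -9)
Constraint values g_i(x) = a_i^T x - b_i:
  g_1((1, 2)) = 0
  g_2((1, 2)) = 2
Stationarity residual: grad f(x) + sum_i lambda_i a_i = (0, 0)
  -> stationarity OK
Primal feasibility (all g_i <= 0): FAILS
Dual feasibility (all lambda_i >= 0): OK
Complementary slackness (lambda_i * g_i(x) = 0 for all i): OK

Verdict: the first failing condition is primal_feasibility -> primal.

primal


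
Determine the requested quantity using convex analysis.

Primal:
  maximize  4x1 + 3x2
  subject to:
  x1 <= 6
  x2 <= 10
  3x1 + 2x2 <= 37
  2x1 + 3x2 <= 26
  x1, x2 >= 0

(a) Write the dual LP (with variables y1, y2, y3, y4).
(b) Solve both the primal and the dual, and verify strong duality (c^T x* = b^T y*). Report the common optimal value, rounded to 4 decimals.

The standard primal-dual pair for 'max c^T x s.t. A x <= b, x >= 0' is:
  Dual:  min b^T y  s.t.  A^T y >= c,  y >= 0.

So the dual LP is:
  minimize  6y1 + 10y2 + 37y3 + 26y4
  subject to:
    y1 + 3y3 + 2y4 >= 4
    y2 + 2y3 + 3y4 >= 3
    y1, y2, y3, y4 >= 0

Solving the primal: x* = (6, 4.6667).
  primal value c^T x* = 38.
Solving the dual: y* = (2, 0, 0, 1).
  dual value b^T y* = 38.
Strong duality: c^T x* = b^T y*. Confirmed.

38


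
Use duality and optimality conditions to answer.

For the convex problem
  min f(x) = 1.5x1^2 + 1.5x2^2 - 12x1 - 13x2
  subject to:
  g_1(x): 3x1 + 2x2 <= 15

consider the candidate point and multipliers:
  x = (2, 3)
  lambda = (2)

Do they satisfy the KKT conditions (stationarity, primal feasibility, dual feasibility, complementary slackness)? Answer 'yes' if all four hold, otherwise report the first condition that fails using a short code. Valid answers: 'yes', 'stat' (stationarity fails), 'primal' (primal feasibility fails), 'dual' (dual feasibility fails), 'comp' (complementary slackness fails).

Gradient of f: grad f(x) = Q x + c = (-6, -4)
Constraint values g_i(x) = a_i^T x - b_i:
  g_1((2, 3)) = -3
Stationarity residual: grad f(x) + sum_i lambda_i a_i = (0, 0)
  -> stationarity OK
Primal feasibility (all g_i <= 0): OK
Dual feasibility (all lambda_i >= 0): OK
Complementary slackness (lambda_i * g_i(x) = 0 for all i): FAILS

Verdict: the first failing condition is complementary_slackness -> comp.

comp


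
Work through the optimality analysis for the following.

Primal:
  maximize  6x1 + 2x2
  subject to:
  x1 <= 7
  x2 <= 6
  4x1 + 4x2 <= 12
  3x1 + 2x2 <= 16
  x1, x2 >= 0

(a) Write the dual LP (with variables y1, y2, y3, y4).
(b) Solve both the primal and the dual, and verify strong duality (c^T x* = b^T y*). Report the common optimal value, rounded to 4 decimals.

The standard primal-dual pair for 'max c^T x s.t. A x <= b, x >= 0' is:
  Dual:  min b^T y  s.t.  A^T y >= c,  y >= 0.

So the dual LP is:
  minimize  7y1 + 6y2 + 12y3 + 16y4
  subject to:
    y1 + 4y3 + 3y4 >= 6
    y2 + 4y3 + 2y4 >= 2
    y1, y2, y3, y4 >= 0

Solving the primal: x* = (3, 0).
  primal value c^T x* = 18.
Solving the dual: y* = (0, 0, 1.5, 0).
  dual value b^T y* = 18.
Strong duality: c^T x* = b^T y*. Confirmed.

18


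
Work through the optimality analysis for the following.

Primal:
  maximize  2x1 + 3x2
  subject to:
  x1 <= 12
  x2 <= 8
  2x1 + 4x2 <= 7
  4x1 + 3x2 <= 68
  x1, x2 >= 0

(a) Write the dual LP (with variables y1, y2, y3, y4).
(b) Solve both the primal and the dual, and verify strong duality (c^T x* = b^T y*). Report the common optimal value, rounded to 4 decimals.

The standard primal-dual pair for 'max c^T x s.t. A x <= b, x >= 0' is:
  Dual:  min b^T y  s.t.  A^T y >= c,  y >= 0.

So the dual LP is:
  minimize  12y1 + 8y2 + 7y3 + 68y4
  subject to:
    y1 + 2y3 + 4y4 >= 2
    y2 + 4y3 + 3y4 >= 3
    y1, y2, y3, y4 >= 0

Solving the primal: x* = (3.5, 0).
  primal value c^T x* = 7.
Solving the dual: y* = (0, 0, 1, 0).
  dual value b^T y* = 7.
Strong duality: c^T x* = b^T y*. Confirmed.

7


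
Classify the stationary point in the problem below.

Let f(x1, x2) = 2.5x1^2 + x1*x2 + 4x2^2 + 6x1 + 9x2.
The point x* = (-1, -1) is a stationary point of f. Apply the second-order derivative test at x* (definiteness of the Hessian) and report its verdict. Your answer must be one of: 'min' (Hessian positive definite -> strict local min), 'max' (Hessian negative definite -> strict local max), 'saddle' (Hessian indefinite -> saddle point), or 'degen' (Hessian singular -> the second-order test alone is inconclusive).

Compute the Hessian H = grad^2 f:
  H = [[5, 1], [1, 8]]
Verify stationarity: grad f(x*) = H x* + g = (0, 0).
Eigenvalues of H: 4.6972, 8.3028.
Both eigenvalues > 0, so H is positive definite -> x* is a strict local min.

min


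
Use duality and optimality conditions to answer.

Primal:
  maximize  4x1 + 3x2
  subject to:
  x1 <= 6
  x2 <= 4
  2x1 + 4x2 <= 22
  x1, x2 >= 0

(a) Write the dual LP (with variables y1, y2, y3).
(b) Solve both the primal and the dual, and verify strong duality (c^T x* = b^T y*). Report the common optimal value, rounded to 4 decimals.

The standard primal-dual pair for 'max c^T x s.t. A x <= b, x >= 0' is:
  Dual:  min b^T y  s.t.  A^T y >= c,  y >= 0.

So the dual LP is:
  minimize  6y1 + 4y2 + 22y3
  subject to:
    y1 + 2y3 >= 4
    y2 + 4y3 >= 3
    y1, y2, y3 >= 0

Solving the primal: x* = (6, 2.5).
  primal value c^T x* = 31.5.
Solving the dual: y* = (2.5, 0, 0.75).
  dual value b^T y* = 31.5.
Strong duality: c^T x* = b^T y*. Confirmed.

31.5


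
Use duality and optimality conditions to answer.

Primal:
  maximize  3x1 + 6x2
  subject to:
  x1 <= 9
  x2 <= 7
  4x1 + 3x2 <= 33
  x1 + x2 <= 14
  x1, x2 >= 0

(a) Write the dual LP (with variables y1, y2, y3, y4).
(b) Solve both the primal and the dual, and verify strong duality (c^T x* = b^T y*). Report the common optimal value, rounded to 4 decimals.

The standard primal-dual pair for 'max c^T x s.t. A x <= b, x >= 0' is:
  Dual:  min b^T y  s.t.  A^T y >= c,  y >= 0.

So the dual LP is:
  minimize  9y1 + 7y2 + 33y3 + 14y4
  subject to:
    y1 + 4y3 + y4 >= 3
    y2 + 3y3 + y4 >= 6
    y1, y2, y3, y4 >= 0

Solving the primal: x* = (3, 7).
  primal value c^T x* = 51.
Solving the dual: y* = (0, 3.75, 0.75, 0).
  dual value b^T y* = 51.
Strong duality: c^T x* = b^T y*. Confirmed.

51


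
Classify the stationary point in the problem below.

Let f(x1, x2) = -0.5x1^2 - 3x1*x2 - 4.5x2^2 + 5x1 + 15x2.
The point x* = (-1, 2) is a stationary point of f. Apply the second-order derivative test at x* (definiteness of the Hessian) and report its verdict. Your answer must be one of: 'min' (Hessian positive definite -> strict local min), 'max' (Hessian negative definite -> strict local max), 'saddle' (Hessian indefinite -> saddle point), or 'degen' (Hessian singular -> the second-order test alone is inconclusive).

Compute the Hessian H = grad^2 f:
  H = [[-1, -3], [-3, -9]]
Verify stationarity: grad f(x*) = H x* + g = (0, 0).
Eigenvalues of H: -10, 0.
H has a zero eigenvalue (singular; negative semidefinite but not definite), so H is neither positive definite, negative definite, nor indefinite. The second-order test alone is inconclusive -> degen.
(Indeed, f is constant along the null direction of H through x*, so x* is not a strict local extremum.)

degen


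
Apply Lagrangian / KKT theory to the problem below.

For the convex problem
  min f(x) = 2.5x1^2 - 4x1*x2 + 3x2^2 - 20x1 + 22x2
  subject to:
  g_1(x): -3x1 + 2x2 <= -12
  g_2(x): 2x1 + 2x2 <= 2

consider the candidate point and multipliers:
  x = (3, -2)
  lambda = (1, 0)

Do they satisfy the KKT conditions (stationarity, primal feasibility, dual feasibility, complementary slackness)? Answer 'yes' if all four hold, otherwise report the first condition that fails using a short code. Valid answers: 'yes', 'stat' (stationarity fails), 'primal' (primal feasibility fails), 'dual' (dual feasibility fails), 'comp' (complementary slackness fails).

Gradient of f: grad f(x) = Q x + c = (3, -2)
Constraint values g_i(x) = a_i^T x - b_i:
  g_1((3, -2)) = -1
  g_2((3, -2)) = 0
Stationarity residual: grad f(x) + sum_i lambda_i a_i = (0, 0)
  -> stationarity OK
Primal feasibility (all g_i <= 0): OK
Dual feasibility (all lambda_i >= 0): OK
Complementary slackness (lambda_i * g_i(x) = 0 for all i): FAILS

Verdict: the first failing condition is complementary_slackness -> comp.

comp


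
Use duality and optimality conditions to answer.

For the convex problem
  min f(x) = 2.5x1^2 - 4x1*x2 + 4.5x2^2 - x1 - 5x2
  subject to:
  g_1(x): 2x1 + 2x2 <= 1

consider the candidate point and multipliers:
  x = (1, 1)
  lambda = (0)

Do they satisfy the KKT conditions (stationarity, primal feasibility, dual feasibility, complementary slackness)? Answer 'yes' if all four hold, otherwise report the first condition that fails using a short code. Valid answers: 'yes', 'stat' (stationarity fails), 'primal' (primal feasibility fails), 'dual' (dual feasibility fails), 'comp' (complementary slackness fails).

Gradient of f: grad f(x) = Q x + c = (0, 0)
Constraint values g_i(x) = a_i^T x - b_i:
  g_1((1, 1)) = 3
Stationarity residual: grad f(x) + sum_i lambda_i a_i = (0, 0)
  -> stationarity OK
Primal feasibility (all g_i <= 0): FAILS
Dual feasibility (all lambda_i >= 0): OK
Complementary slackness (lambda_i * g_i(x) = 0 for all i): OK

Verdict: the first failing condition is primal_feasibility -> primal.

primal
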